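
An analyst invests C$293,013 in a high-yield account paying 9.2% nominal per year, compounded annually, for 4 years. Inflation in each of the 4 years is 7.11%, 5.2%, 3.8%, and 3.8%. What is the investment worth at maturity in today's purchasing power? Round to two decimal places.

C$343,191.86

Nominal value at maturity: C$293,013 × (1 + 9.2%)^4 ≈ C$416,655.81.
Price-level factor over 4 years: 1.0711 × 1.052 × 1.038 × 1.038 ≈ 1.2140608824.
The maturity value deflated by that factor is the answer in today's purchasing power.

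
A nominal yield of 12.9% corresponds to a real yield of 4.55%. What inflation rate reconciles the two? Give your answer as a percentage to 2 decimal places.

From (1+r_nom) = (1+r_real)(1+π), we get 1+π = (1 + 12.9%)/(1 + 4.55%) = 1.129/1.0455 ≈ 1.07987.
So π ≈ 7.9866%.

7.99%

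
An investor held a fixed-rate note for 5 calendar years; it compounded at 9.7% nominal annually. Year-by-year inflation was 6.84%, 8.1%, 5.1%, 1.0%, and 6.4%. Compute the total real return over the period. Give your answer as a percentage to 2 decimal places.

Cumulative inflation factor: 1.0684 × 1.081 × 1.051 × 1.010 × 1.064 ≈ 1.30444.
Nominal growth factor: 1.58867. Real growth factor = 1.58867 / 1.30444 ≈ 1.21789.
Total real return ≈ 21.7889%.

21.79%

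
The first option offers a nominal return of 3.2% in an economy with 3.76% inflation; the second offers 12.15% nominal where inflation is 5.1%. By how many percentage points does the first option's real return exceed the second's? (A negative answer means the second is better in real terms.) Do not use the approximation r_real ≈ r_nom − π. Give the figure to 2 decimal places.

The first option real return: 1.032/1.0376 − 1 = -0.540%.
The second real return: 1.1215/1.051 − 1 = 6.708%.
Difference: -0.540 − 6.708 = -7.248 pp.

-7.25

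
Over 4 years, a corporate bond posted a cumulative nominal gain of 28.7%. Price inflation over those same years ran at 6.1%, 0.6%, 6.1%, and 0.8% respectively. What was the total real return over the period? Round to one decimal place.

12.7%

Cumulative inflation factor: 1.061 × 1.006 × 1.061 × 1.008 ≈ 1.14154.
Nominal growth factor: 1.28700. Real growth factor = 1.28700 / 1.14154 ≈ 1.12743.
Total real return ≈ 12.7429%.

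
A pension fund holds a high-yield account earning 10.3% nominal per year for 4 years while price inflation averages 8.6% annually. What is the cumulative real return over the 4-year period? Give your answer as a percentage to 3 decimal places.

6.410%

The annual real rate is (1+10.3%)/(1+8.6%) − 1 = 1.5654%.
Compounded over 4 years: (1 + 0.015654)^4 − 1 ≈ 0.06410.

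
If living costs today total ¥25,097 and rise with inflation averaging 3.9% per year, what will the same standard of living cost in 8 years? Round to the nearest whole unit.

¥34,084

Cumulative price-level factor: (1+3.9%)^8 ≈ 1.3580769571.
The nominal amount required is ¥25,097 scaled up by that factor.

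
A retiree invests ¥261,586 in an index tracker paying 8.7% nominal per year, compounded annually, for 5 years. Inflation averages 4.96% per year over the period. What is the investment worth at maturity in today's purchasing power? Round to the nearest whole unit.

Nominal value at maturity: ¥261,586 × (1 + 8.7%)^5 ≈ ¥396,974.
Price-level factor over 5 years: (1 + 4.96%)^5 ≈ 1.2738524015.
Dividing the nominal maturity value by the price-level factor gives the value in today's money.

¥311,633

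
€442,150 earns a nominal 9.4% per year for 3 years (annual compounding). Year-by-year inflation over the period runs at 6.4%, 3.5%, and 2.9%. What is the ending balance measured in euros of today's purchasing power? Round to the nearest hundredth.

Nominal value at maturity: €442,150 × (1 + 9.4%)^3 ≈ €578,924.05.
Price-level factor over 3 years: 1.064 × 1.035 × 1.029 = 1.13317596.
The maturity value deflated by that factor is the answer in today's purchasing power.

€510,886.28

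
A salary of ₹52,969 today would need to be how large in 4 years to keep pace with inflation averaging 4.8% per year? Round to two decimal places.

₹63,895.00

Cumulative price-level factor: (1+4.8%)^4 ≈ 1.2062716764.
Multiplying ₹52,969 by the price-level factor gives the future nominal sum.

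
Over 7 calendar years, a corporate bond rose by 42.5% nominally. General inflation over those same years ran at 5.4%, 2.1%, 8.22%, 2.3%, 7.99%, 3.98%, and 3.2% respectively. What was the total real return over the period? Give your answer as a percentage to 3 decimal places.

3.217%

Cumulative inflation factor: 1.054 × 1.021 × 1.0822 × 1.023 × 1.0799 × 1.0398 × 1.032 ≈ 1.38058.
Nominal growth factor: 1.42500. Real growth factor = 1.42500 / 1.38058 ≈ 1.03217.
Total real return ≈ 3.2173%.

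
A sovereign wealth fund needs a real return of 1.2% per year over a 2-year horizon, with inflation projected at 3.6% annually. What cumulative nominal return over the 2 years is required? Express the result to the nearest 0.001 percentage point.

Required annual nominal rate: (1+1.2%)(1+3.6%) − 1 = 4.8432%.
Cumulative over 2 years: (1 + 0.048432)^2 − 1 ≈ 0.09921.

9.921%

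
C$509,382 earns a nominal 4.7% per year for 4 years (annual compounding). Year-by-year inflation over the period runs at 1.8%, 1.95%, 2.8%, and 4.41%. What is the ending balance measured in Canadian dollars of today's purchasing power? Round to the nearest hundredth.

C$549,490.39

Nominal value at maturity: C$509,382 × (1 + 4.7%)^4 ≈ C$612,111.19.
Price-level factor over 4 years: 1.018 × 1.0195 × 1.028 × 1.0441 ≈ 1.1139615955.
The maturity value deflated by that factor is the answer in today's purchasing power.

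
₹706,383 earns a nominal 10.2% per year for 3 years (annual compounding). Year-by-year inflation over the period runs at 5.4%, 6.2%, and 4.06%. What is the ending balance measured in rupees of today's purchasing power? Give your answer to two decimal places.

₹811,588.85

Nominal value at maturity: ₹706,383 × (1 + 10.2%)^3 ≈ ₹945,333.44.
Price-level factor over 3 years: 1.054 × 1.062 × 1.0406 = 1.1647935288.
Dividing the nominal maturity value by the price-level factor gives the value in today's money.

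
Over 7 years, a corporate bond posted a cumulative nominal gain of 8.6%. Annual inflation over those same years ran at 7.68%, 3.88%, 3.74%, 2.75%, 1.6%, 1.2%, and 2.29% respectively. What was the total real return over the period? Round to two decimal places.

-13.40%

Cumulative inflation factor: 1.0768 × 1.0388 × 1.0374 × 1.0275 × 1.016 × 1.012 × 1.0229 ≈ 1.25401.
Nominal growth factor: 1.08600. Real growth factor = 1.08600 / 1.25401 ≈ 0.86602.
Total real return ≈ -13.3981%.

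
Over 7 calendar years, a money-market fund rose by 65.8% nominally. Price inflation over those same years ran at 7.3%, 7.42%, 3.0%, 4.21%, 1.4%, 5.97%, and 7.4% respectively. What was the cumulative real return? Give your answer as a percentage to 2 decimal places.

Cumulative inflation factor: 1.073 × 1.0742 × 1.030 × 1.0421 × 1.014 × 1.0597 × 1.074 ≈ 1.42776.
Nominal growth factor: 1.65800. Real growth factor = 1.65800 / 1.42776 ≈ 1.16126.
Total real return ≈ 16.1256%.

16.13%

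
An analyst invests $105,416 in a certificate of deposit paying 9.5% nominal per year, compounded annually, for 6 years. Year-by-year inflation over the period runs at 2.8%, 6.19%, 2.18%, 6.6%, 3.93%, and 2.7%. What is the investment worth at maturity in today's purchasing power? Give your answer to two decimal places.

$143,179.24

Nominal value at maturity: $105,416 × (1 + 9.5%)^6 ≈ $181,715.20.
Price-level factor over 6 years: 1.028 × 1.0619 × 1.0218 × 1.066 × 1.0393 × 1.027 ≈ 1.2691449014.
Dividing the nominal maturity value by the price-level factor gives the value in today's money.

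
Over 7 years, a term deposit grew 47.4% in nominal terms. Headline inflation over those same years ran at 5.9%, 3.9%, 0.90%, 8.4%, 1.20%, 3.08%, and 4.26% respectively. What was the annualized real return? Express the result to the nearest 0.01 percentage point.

1.71%

Cumulative inflation factor: 1.059 × 1.039 × 1.0090 × 1.084 × 1.0120 × 1.0308 × 1.0426 ≈ 1.30889.
Nominal growth factor: 1.47400. Real growth factor = 1.47400 / 1.30889 ≈ 1.12614.
Annualized: 1.12614^(1/7) − 1 ≈ 0.01712.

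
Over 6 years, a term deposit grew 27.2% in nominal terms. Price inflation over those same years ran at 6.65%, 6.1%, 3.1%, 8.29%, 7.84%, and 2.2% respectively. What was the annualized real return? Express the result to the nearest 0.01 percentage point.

Cumulative inflation factor: 1.0665 × 1.061 × 1.031 × 1.0829 × 1.0784 × 1.022 ≈ 1.39237.
Nominal growth factor: 1.27200. Real growth factor = 1.27200 / 1.39237 ≈ 0.91355.
Annualized: 0.91355^(1/6) − 1 ≈ -0.01496.

-1.50%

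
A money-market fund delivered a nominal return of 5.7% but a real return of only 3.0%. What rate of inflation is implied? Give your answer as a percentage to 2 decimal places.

From (1+r_nom) = (1+r_real)(1+π), we get 1+π = (1 + 5.7%)/(1 + 3.0%) = 1.057/1.030 ≈ 1.02621.
So π ≈ 2.6214%.

2.62%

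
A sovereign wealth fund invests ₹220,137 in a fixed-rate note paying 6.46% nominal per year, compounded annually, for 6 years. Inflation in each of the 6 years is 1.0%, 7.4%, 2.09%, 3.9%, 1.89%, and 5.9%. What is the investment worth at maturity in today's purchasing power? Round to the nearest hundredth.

Nominal value at maturity: ₹220,137 × (1 + 6.46%)^6 ≈ ₹320,488.03.
Price-level factor over 6 years: 1.010 × 1.074 × 1.0209 × 1.039 × 1.0189 × 1.059 ≈ 1.2415148793.
Dividing the nominal maturity value by the price-level factor gives the value in today's money.

₹258,142.72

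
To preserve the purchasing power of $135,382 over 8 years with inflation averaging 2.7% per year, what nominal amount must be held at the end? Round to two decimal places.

$167,542.30

Cumulative price-level factor: (1+2.7%)^8 ≈ 1.2375522633.
The nominal amount required is $135,382 scaled up by that factor.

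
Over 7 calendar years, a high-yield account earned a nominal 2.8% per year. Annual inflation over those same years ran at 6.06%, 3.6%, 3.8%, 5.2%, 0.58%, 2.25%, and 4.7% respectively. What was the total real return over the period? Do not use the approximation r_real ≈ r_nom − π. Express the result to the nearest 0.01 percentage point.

Cumulative inflation factor: 1.0606 × 1.036 × 1.038 × 1.052 × 1.0058 × 1.0225 × 1.047 ≈ 1.29195.
Nominal growth factor: 1.21325. Real growth factor = 1.21325 / 1.29195 ≈ 0.93909.
Total real return ≈ -6.0913%.

-6.09%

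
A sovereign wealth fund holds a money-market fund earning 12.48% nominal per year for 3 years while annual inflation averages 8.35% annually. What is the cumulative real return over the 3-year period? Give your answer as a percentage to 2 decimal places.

11.88%

The annual real rate is (1+12.48%)/(1+8.35%) − 1 = 3.8117%.
Compounded over 3 years: (1 + 0.038117)^3 − 1 ≈ 0.11877.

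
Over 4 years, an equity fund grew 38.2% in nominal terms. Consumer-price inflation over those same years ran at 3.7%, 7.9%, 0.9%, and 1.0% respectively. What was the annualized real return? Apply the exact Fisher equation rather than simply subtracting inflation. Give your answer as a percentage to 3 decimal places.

4.924%

Cumulative inflation factor: 1.037 × 1.079 × 1.009 × 1.010 ≈ 1.14028.
Nominal growth factor: 1.38200. Real growth factor = 1.38200 / 1.14028 ≈ 1.21198.
Annualized: 1.21198^(1/4) − 1 ≈ 0.04924.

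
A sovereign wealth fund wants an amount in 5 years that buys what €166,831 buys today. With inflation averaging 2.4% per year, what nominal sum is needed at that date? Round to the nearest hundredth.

Cumulative price-level factor: (1+2.4%)^5 ≈ 1.1258999068.
The nominal amount required is €166,831 scaled up by that factor.

€187,835.01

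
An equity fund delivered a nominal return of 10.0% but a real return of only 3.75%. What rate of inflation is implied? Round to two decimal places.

From (1+r_nom) = (1+r_real)(1+π), we get 1+π = (1 + 10.0%)/(1 + 3.75%) = 1.100/1.0375 ≈ 1.06024.
So π ≈ 6.0241%.

6.02%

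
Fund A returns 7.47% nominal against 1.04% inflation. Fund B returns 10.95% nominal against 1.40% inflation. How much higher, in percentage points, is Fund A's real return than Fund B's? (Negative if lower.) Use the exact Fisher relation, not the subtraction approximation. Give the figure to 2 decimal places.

-3.05

Fund A real return: 1.0747/1.0104 − 1 = 6.364%.
Fund B real return: 1.1095/1.0140 − 1 = 9.418%.
Difference: 6.364 − 9.418 = -3.054 pp.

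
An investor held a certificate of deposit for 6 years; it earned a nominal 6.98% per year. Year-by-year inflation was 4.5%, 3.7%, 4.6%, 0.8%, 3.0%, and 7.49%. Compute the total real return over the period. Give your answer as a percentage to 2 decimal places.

18.50%

Cumulative inflation factor: 1.045 × 1.037 × 1.046 × 1.008 × 1.030 × 1.0749 ≈ 1.26501.
Nominal growth factor: 1.49905. Real growth factor = 1.49905 / 1.26501 ≈ 1.18501.
Total real return ≈ 18.5013%.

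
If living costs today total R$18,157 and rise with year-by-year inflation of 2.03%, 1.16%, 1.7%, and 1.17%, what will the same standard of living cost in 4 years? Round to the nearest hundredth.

Cumulative price-level factor: 1.0203 × 1.0116 × 1.017 × 1.0117 ≈ 1.0619630600.
Multiplying R$18,157 by the price-level factor gives the future nominal sum.

R$19,282.06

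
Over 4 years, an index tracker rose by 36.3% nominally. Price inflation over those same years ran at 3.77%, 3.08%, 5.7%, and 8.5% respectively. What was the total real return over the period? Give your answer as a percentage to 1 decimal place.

11.1%

Cumulative inflation factor: 1.0377 × 1.0308 × 1.057 × 1.085 ≈ 1.22674.
Nominal growth factor: 1.36300. Real growth factor = 1.36300 / 1.22674 ≈ 1.11108.
Total real return ≈ 11.1079%.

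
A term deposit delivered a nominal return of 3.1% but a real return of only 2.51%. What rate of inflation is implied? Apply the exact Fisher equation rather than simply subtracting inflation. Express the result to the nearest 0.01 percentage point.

From (1+r_nom) = (1+r_real)(1+π), we get 1+π = (1 + 3.1%)/(1 + 2.51%) = 1.031/1.0251 ≈ 1.00576.
So π ≈ 0.5756%.

0.58%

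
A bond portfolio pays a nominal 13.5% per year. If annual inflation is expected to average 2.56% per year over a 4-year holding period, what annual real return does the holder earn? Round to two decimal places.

With constant rates the annual real return is the same each year: (1+13.5%)/(1+2.56%) − 1 = 0.10667.

10.67%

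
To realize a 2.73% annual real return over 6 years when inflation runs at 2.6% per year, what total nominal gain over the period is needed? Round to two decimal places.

37.11%

Required annual nominal rate: (1+2.73%)(1+2.6%) − 1 = 5.40098%.
Cumulative over 6 years: (1 + 0.0540098)^6 − 1 ≈ 0.37110.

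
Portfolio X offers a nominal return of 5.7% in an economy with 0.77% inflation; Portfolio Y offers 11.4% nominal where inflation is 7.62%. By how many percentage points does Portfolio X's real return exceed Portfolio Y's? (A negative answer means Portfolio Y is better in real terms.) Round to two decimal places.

1.38

Portfolio X real return: 1.057/1.0077 − 1 = 4.892%.
Portfolio Y real return: 1.114/1.0762 − 1 = 3.512%.
Difference: 4.892 − 3.512 = 1.380 pp.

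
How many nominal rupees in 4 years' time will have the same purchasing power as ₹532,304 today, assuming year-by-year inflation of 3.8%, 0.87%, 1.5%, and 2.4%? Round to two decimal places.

Cumulative price-level factor: 1.038 × 1.0087 × 1.015 × 1.024 ≈ 1.0882417244.
Multiplying ₹532,304 by the price-level factor gives the future nominal sum.

₹579,275.42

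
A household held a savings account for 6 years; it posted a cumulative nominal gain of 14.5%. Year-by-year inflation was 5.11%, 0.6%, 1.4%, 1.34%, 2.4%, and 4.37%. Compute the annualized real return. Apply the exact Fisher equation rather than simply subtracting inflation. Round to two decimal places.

Cumulative inflation factor: 1.0511 × 1.006 × 1.014 × 1.0134 × 1.024 × 1.0437 ≈ 1.16128.
Nominal growth factor: 1.14500. Real growth factor = 1.14500 / 1.16128 ≈ 0.98598.
Annualized: 0.98598^(1/6) − 1 ≈ -0.00235.

-0.24%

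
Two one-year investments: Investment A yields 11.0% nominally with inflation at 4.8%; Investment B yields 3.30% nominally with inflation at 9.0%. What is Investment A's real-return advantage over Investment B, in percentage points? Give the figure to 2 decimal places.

Investment A real return: 1.110/1.048 − 1 = 5.916%.
Investment B real return: 1.0330/1.090 − 1 = -5.229%.
Difference: 5.916 − (-5.229) = 11.145 pp.

11.15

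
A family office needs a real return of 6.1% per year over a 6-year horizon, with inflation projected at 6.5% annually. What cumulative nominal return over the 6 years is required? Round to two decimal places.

Required annual nominal rate: (1+6.1%)(1+6.5%) − 1 = 12.9965%.
Cumulative over 6 years: (1 + 0.129965)^6 − 1 ≈ 1.08156.

108.16%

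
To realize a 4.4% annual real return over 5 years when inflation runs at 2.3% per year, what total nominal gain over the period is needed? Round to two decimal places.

Required annual nominal rate: (1+4.4%)(1+2.3%) − 1 = 6.8012%.
Cumulative over 5 years: (1 + 0.068012)^5 − 1 ≈ 0.38957.

38.96%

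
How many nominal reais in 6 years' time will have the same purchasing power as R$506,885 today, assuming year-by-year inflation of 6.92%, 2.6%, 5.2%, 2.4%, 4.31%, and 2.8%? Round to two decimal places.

Cumulative price-level factor: 1.0692 × 1.026 × 1.052 × 1.024 × 1.0431 × 1.028 ≈ 1.2671880461.
The nominal amount required is R$506,885 scaled up by that factor.

R$642,318.61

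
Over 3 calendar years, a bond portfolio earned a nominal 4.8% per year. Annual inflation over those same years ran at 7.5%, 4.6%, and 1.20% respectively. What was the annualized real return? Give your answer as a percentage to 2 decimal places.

Cumulative inflation factor: 1.075 × 1.046 × 1.0120 ≈ 1.13794.
Nominal growth factor: 1.15102. Real growth factor = 1.15102 / 1.13794 ≈ 1.01149.
Annualized: 1.01149^(1/3) − 1 ≈ 0.00382.

0.38%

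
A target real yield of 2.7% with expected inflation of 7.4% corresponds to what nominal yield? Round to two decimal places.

By the Fisher equation, 1 + r_nom = (1 + 2.7%)(1 + 7.4%) = 1.027 × 1.074 = 1.102998.
So r_nom = 10.2998%.

10.30%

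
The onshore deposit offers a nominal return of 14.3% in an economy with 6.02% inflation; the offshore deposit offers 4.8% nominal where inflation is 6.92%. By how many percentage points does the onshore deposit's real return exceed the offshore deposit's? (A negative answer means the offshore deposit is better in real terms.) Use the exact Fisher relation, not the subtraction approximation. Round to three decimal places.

The onshore deposit real return: 1.143/1.0602 − 1 = 7.8098%.
The offshore deposit real return: 1.048/1.0692 − 1 = -1.9828%.
Difference: 7.8098 − (-1.9828) = 9.7926 pp.

9.793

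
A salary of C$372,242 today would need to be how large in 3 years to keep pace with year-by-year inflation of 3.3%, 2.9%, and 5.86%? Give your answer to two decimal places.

Cumulative price-level factor: 1.033 × 1.029 × 1.0586 = 1.1252462802.
The nominal amount required is C$372,242 scaled up by that factor.

C$418,863.93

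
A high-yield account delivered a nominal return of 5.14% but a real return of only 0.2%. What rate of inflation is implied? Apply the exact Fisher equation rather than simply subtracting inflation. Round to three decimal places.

From (1+r_nom) = (1+r_real)(1+π), we get 1+π = (1 + 5.14%)/(1 + 0.2%) = 1.0514/1.002 ≈ 1.04930.
So π ≈ 4.9301%.

4.930%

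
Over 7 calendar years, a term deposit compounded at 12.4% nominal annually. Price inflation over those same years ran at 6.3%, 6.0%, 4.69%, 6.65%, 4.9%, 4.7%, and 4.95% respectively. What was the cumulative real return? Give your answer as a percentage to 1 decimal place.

Cumulative inflation factor: 1.063 × 1.060 × 1.0469 × 1.0665 × 1.049 × 1.047 × 1.0495 ≈ 1.45014.
Nominal growth factor: 2.26654. Real growth factor = 2.26654 / 1.45014 ≈ 1.56298.
Total real return ≈ 56.2983%.

56.3%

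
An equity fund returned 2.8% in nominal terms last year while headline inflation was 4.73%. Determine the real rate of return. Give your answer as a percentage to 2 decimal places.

-1.84%

Real return via the Fisher equation: (1 + 2.8%)/(1 + 4.73%) − 1 = 1.028/1.0473 − 1 ≈ -0.01843.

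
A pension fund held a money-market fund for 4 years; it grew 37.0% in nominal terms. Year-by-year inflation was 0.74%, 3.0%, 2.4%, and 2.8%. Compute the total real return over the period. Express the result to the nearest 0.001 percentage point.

25.426%

Cumulative inflation factor: 1.0074 × 1.030 × 1.024 × 1.028 ≈ 1.09228.
Nominal growth factor: 1.37000. Real growth factor = 1.37000 / 1.09228 ≈ 1.25426.
Total real return ≈ 25.4262%.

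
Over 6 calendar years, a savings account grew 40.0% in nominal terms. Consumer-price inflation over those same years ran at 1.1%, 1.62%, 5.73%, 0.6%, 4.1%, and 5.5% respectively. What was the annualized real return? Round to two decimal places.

Cumulative inflation factor: 1.011 × 1.0162 × 1.0573 × 1.006 × 1.041 × 1.055 ≈ 1.20013.
Nominal growth factor: 1.40000. Real growth factor = 1.40000 / 1.20013 ≈ 1.16654.
Annualized: 1.16654^(1/6) − 1 ≈ 0.02601.

2.60%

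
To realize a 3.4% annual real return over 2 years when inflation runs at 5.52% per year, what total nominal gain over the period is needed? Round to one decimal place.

Required annual nominal rate: (1+3.4%)(1+5.52%) − 1 = 9.10768%.
Cumulative over 2 years: (1 + 0.0910768)^2 − 1 ≈ 0.19045.

19.0%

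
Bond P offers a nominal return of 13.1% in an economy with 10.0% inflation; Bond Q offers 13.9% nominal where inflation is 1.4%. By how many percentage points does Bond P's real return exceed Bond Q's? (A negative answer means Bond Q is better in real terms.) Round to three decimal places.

Bond P real return: 1.131/1.100 − 1 = 2.8182%.
Bond Q real return: 1.139/1.014 − 1 = 12.3274%.
Difference: 2.8182 − 12.3274 = -9.5092 pp.

-9.509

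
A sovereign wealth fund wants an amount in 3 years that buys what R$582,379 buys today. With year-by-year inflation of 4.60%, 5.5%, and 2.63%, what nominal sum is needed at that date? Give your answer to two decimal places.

R$659,574.99

Cumulative price-level factor: 1.0460 × 1.055 × 1.0263 = 1.132552839.
Multiplying R$582,379 by the price-level factor gives the future nominal sum.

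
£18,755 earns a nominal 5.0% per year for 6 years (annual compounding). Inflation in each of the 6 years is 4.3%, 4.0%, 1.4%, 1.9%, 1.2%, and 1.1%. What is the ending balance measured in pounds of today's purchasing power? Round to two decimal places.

Nominal value at maturity: £18,755 × (1 + 5.0%)^6 ≈ £25,133.49.
Price-level factor over 6 years: 1.043 × 1.040 × 1.014 × 1.019 × 1.012 × 1.011 ≈ 1.1467307405.
Dividing the nominal maturity value by the price-level factor gives the value in today's money.

£21,917.52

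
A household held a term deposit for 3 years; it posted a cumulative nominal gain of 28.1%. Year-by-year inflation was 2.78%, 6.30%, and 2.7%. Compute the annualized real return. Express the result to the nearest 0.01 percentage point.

Cumulative inflation factor: 1.0278 × 1.0630 × 1.027 ≈ 1.12205.
Nominal growth factor: 1.28100. Real growth factor = 1.28100 / 1.12205 ≈ 1.14166.
Annualized: 1.14166^(1/3) − 1 ≈ 0.04515.

4.52%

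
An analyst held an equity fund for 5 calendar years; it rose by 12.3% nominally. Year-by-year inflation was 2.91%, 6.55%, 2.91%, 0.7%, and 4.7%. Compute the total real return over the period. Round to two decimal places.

-5.61%

Cumulative inflation factor: 1.0291 × 1.0655 × 1.0291 × 1.007 × 1.047 ≈ 1.18972.
Nominal growth factor: 1.12300. Real growth factor = 1.12300 / 1.18972 ≈ 0.94392.
Total real return ≈ -5.6080%.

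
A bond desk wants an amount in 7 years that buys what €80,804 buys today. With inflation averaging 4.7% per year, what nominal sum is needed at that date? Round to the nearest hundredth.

Cumulative price-level factor: (1+4.7%)^7 ≈ 1.3791984860.
The nominal amount required is €80,804 scaled up by that factor.

€111,444.75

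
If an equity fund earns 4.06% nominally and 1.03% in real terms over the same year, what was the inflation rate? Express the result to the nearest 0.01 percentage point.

3.00%

From (1+r_nom) = (1+r_real)(1+π), we get 1+π = (1 + 4.06%)/(1 + 1.03%) = 1.0406/1.0103 ≈ 1.02999.
So π ≈ 2.9991%.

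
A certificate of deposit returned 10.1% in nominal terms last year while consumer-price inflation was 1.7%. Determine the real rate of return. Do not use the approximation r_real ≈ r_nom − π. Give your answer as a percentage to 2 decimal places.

8.26%

Real return via the Fisher equation: (1 + 10.1%)/(1 + 1.7%) − 1 = 1.101/1.017 − 1 ≈ 0.08260.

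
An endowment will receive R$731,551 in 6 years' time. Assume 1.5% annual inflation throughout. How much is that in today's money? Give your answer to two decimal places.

R$669,034.26

Price-level factor over 6 years: (1 + 1.5%)^6 ≈ 1.0934432639.
Purchasing power today: R$731,551 divided by that factor.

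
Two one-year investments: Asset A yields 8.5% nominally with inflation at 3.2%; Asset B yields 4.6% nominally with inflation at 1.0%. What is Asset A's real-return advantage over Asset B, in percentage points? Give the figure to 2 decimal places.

Asset A real return: 1.085/1.032 − 1 = 5.136%.
Asset B real return: 1.046/1.010 − 1 = 3.564%.
Difference: 5.136 − 3.564 = 1.572 pp.

1.57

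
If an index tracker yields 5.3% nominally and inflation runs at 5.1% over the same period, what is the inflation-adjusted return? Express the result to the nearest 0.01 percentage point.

Real return via the Fisher equation: (1 + 5.3%)/(1 + 5.1%) − 1 = 1.053/1.051 − 1 ≈ 0.00190.

0.19%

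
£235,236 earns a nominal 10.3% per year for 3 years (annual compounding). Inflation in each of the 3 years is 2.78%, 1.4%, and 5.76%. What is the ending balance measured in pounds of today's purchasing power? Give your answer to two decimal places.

£286,392.94

Nominal value at maturity: £235,236 × (1 + 10.3%)^3 ≈ £315,667.83.
Price-level factor over 3 years: 1.0278 × 1.014 × 1.0576 ≈ 1.1022192979.
Dividing the nominal maturity value by the price-level factor gives the value in today's money.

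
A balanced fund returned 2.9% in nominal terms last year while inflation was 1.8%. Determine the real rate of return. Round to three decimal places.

Real return via the Fisher equation: (1 + 2.9%)/(1 + 1.8%) − 1 = 1.029/1.018 − 1 ≈ 0.01081.

1.081%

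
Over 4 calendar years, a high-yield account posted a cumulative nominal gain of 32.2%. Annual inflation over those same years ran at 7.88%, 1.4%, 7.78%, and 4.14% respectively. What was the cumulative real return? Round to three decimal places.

Cumulative inflation factor: 1.0788 × 1.014 × 1.0778 × 1.0414 ≈ 1.22782.
Nominal growth factor: 1.32200. Real growth factor = 1.32200 / 1.22782 ≈ 1.07671.
Total real return ≈ 7.6705%.

7.671%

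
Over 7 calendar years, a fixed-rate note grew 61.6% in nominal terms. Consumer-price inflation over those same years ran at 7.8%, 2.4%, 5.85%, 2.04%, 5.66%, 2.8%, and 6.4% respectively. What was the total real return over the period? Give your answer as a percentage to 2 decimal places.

17.28%

Cumulative inflation factor: 1.078 × 1.024 × 1.0585 × 1.0204 × 1.0566 × 1.028 × 1.064 ≈ 1.37792.
Nominal growth factor: 1.61600. Real growth factor = 1.61600 / 1.37792 ≈ 1.17278.
Total real return ≈ 17.2778%.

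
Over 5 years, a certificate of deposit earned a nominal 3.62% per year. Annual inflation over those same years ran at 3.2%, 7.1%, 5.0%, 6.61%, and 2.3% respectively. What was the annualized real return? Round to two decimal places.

Cumulative inflation factor: 1.032 × 1.071 × 1.050 × 1.0661 × 1.023 ≈ 1.26570.
Nominal growth factor: 1.19459. Real growth factor = 1.19459 / 1.26570 ≈ 0.94381.
Annualized: 0.94381^(1/5) − 1 ≈ -0.01150.

-1.15%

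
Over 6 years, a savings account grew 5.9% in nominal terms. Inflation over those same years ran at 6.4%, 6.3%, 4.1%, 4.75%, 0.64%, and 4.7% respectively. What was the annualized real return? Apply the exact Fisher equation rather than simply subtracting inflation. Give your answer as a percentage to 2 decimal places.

-3.35%

Cumulative inflation factor: 1.064 × 1.063 × 1.041 × 1.0475 × 1.0064 × 1.047 ≈ 1.29956.
Nominal growth factor: 1.05900. Real growth factor = 1.05900 / 1.29956 ≈ 0.81489.
Annualized: 0.81489^(1/6) − 1 ≈ -0.03354.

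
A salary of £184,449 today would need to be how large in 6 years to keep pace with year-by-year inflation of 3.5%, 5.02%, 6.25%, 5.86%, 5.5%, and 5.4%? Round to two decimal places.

£250,750.94

Cumulative price-level factor: 1.035 × 1.0502 × 1.0625 × 1.0586 × 1.055 × 1.054 ≈ 1.3594594646.
The nominal amount required is £184,449 scaled up by that factor.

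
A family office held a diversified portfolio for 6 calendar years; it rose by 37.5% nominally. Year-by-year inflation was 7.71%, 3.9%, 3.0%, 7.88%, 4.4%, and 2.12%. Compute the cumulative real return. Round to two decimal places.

3.72%

Cumulative inflation factor: 1.0771 × 1.039 × 1.030 × 1.0788 × 1.044 × 1.0212 ≈ 1.32575.
Nominal growth factor: 1.37500. Real growth factor = 1.37500 / 1.32575 ≈ 1.03715.
Total real return ≈ 3.7150%.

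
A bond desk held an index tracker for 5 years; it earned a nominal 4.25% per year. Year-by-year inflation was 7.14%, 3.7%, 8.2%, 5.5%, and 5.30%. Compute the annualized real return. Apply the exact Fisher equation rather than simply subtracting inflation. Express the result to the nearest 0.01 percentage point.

Cumulative inflation factor: 1.0714 × 1.037 × 1.082 × 1.055 × 1.0530 ≈ 1.33548.
Nominal growth factor: 1.23135. Real growth factor = 1.23135 / 1.33548 ≈ 0.92202.
Annualized: 0.92202^(1/5) − 1 ≈ -0.01611.

-1.61%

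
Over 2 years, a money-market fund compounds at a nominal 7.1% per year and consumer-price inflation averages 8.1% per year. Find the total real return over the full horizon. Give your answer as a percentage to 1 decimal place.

The annual real rate is (1+7.1%)/(1+8.1%) − 1 = -0.9251%.
Compounded over 2 years: (1 + -0.009251)^2 − 1 ≈ -0.01842.

-1.8%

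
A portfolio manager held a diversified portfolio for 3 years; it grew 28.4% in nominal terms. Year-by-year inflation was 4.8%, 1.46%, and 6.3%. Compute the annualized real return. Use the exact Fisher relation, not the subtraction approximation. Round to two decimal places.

4.34%

Cumulative inflation factor: 1.048 × 1.0146 × 1.063 ≈ 1.13029.
Nominal growth factor: 1.28400. Real growth factor = 1.28400 / 1.13029 ≈ 1.13599.
Annualized: 1.13599^(1/3) − 1 ≈ 0.04342.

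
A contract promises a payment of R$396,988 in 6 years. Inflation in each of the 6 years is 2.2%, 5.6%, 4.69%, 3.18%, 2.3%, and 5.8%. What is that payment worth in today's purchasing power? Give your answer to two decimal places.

R$314,630.30

Price-level factor over 6 years: 1.022 × 1.056 × 1.0469 × 1.0318 × 1.023 × 1.058 ≈ 1.2617602422.
Purchasing power today: R$396,988 divided by that factor.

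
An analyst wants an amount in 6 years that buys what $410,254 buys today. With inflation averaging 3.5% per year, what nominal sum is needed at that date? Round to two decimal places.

$504,306.91

Cumulative price-level factor: (1+3.5%)^6 ≈ 1.2292553263.
The nominal amount required is $410,254 scaled up by that factor.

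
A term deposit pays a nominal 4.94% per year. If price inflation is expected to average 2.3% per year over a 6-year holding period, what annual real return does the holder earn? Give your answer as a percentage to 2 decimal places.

2.58%

With constant rates the annual real return is the same each year: (1+4.94%)/(1+2.3%) − 1 = 0.02581.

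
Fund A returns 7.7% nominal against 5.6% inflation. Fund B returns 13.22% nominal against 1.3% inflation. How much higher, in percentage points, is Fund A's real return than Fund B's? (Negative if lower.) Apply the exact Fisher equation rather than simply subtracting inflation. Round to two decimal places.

Fund A real return: 1.077/1.056 − 1 = 1.989%.
Fund B real return: 1.1322/1.013 − 1 = 11.767%.
Difference: 1.989 − 11.767 = -9.778 pp.

-9.78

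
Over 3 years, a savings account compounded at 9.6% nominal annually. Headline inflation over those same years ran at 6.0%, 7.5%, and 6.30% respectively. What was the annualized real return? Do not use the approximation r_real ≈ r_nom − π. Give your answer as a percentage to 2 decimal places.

2.82%

Cumulative inflation factor: 1.060 × 1.075 × 1.0630 ≈ 1.21129.
Nominal growth factor: 1.31653. Real growth factor = 1.31653 / 1.21129 ≈ 1.08689.
Annualized: 1.08689^(1/3) − 1 ≈ 0.02816.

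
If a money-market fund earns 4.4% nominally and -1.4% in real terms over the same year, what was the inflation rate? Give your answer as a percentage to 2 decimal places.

From (1+r_nom) = (1+r_real)(1+π), we get 1+π = (1 + 4.4%)/(1 − 1.4%) = 1.044/0.986 ≈ 1.05882.
So π ≈ 5.8824%.

5.88%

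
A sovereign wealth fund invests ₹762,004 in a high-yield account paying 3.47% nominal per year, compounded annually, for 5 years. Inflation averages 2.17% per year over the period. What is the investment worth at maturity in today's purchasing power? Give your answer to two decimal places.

₹811,731.74

Nominal value at maturity: ₹762,004 × (1 + 3.47%)^5 ≈ ₹903,710.85.
Price-level factor over 5 years: (1 + 2.17%)^5 ≈ 1.1133121966.
Dividing the nominal maturity value by the price-level factor gives the value in today's money.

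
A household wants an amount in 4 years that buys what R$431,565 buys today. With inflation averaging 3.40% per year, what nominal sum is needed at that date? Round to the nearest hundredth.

Cumulative price-level factor: (1+3.40%)^4 ≈ 1.1430945523.
Multiplying R$431,565 by the price-level factor gives the future nominal sum.

R$493,319.60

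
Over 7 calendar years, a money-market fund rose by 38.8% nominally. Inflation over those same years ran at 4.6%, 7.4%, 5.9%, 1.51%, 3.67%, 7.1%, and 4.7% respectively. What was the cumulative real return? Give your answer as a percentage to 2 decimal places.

-1.13%

Cumulative inflation factor: 1.046 × 1.074 × 1.059 × 1.0151 × 1.0367 × 1.071 × 1.047 ≈ 1.40388.
Nominal growth factor: 1.38800. Real growth factor = 1.38800 / 1.40388 ≈ 0.98869.
Total real return ≈ -1.1312%.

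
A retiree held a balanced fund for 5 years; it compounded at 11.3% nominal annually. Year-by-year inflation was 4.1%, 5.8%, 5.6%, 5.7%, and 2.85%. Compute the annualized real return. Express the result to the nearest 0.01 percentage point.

6.20%

Cumulative inflation factor: 1.041 × 1.058 × 1.056 × 1.057 × 1.0285 ≈ 1.26439.
Nominal growth factor: 1.70795. Real growth factor = 1.70795 / 1.26439 ≈ 1.35082.
Annualized: 1.35082^(1/5) − 1 ≈ 0.06199.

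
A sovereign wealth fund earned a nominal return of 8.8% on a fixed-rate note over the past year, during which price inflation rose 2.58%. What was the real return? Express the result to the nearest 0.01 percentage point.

Real return via the Fisher equation: (1 + 8.8%)/(1 + 2.58%) − 1 = 1.088/1.0258 − 1 ≈ 0.06064.

6.06%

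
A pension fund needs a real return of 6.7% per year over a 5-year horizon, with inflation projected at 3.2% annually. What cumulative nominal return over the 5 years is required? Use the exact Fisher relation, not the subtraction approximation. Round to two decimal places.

Required annual nominal rate: (1+6.7%)(1+3.2%) − 1 = 10.1144%.
Cumulative over 5 years: (1 + 0.101144)^5 − 1 ≈ 0.61890.

61.89%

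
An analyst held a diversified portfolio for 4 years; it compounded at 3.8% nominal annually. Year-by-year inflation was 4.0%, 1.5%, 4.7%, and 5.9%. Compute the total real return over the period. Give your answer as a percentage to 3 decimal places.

Cumulative inflation factor: 1.040 × 1.015 × 1.047 × 1.059 ≈ 1.17042.
Nominal growth factor: 1.16089. Real growth factor = 1.16089 / 1.17042 ≈ 0.99185.
Total real return ≈ -0.8147%.

-0.815%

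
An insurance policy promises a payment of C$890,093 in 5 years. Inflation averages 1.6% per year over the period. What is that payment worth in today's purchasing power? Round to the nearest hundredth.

C$822,179.88

Price-level factor over 5 years: (1 + 1.6%)^5 ≈ 1.0826012887.
Purchasing power today: C$890,093 divided by that factor.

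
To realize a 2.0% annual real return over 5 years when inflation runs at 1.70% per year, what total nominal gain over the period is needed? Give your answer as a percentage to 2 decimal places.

Required annual nominal rate: (1+2.0%)(1+1.70%) − 1 = 3.734%.
Cumulative over 5 years: (1 + 0.03734)^5 − 1 ≈ 0.20117.

20.12%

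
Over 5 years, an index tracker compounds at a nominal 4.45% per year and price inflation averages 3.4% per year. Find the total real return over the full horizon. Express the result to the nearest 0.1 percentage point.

5.2%

The annual real rate is (1+4.45%)/(1+3.4%) − 1 = 1.0155%.
Compounded over 5 years: (1 + 0.010155)^5 − 1 ≈ 0.05182.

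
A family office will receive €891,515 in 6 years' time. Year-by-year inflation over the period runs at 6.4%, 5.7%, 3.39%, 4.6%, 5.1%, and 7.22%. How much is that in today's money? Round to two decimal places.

€650,464.05

Price-level factor over 6 years: 1.064 × 1.057 × 1.0339 × 1.046 × 1.051 × 1.0722 ≈ 1.3705830419.
Purchasing power today: €891,515 divided by that factor.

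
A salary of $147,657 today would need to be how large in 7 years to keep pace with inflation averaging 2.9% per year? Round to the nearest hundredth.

$180,368.90

Cumulative price-level factor: (1+2.9%)^7 ≈ 1.2215398048.
Multiplying $147,657 by the price-level factor gives the future nominal sum.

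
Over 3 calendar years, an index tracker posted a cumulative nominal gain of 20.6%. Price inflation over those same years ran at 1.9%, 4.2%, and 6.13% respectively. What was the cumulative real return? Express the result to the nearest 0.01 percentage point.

7.02%

Cumulative inflation factor: 1.019 × 1.042 × 1.0613 ≈ 1.12689.
Nominal growth factor: 1.20600. Real growth factor = 1.20600 / 1.12689 ≈ 1.07021.
Total real return ≈ 7.0206%.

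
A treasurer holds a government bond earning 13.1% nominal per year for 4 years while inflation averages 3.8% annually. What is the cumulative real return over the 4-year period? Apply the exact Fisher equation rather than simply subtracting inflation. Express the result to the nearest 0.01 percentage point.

The annual real rate is (1+13.1%)/(1+3.8%) − 1 = 8.9595%.
Compounded over 4 years: (1 + 0.089595)^4 − 1 ≈ 0.40949.

40.95%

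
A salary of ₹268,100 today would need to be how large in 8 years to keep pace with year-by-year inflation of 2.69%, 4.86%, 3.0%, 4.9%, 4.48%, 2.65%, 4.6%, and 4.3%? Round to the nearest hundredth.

₹364,968.72

Cumulative price-level factor: 1.0269 × 1.0486 × 1.030 × 1.049 × 1.0448 × 1.0265 × 1.046 × 1.043 ≈ 1.3613156294.
Multiplying ₹268,100 by the price-level factor gives the future nominal sum.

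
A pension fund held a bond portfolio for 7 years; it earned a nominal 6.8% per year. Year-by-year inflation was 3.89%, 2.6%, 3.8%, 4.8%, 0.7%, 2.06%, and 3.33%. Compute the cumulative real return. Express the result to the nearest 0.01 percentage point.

28.71%

Cumulative inflation factor: 1.0389 × 1.026 × 1.038 × 1.048 × 1.007 × 1.0206 × 1.0333 ≈ 1.23138.
Nominal growth factor: 1.58489. Real growth factor = 1.58489 / 1.23138 ≈ 1.28709.
Total real return ≈ 28.7086%.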